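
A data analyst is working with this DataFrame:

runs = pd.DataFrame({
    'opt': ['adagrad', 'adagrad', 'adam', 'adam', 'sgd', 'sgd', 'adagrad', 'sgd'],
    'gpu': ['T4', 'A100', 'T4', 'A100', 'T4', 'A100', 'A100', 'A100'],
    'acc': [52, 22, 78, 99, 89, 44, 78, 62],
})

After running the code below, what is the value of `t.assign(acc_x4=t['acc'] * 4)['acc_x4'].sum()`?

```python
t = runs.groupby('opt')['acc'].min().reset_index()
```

group by opt, min of acc:
opt
adagrad    22
adam       78
sgd        44
Name: acc, dtype: int64
reset_index():
       opt  acc
0  adagrad   22
1     adam   78
2      sgd   44
add column acc_x4 = t['acc'] * 4:
       opt  acc  acc_x4
0  adagrad   22      88
1     adam   78     312
2      sgd   44     176
The sum of column 'acc_x4' is 576.

576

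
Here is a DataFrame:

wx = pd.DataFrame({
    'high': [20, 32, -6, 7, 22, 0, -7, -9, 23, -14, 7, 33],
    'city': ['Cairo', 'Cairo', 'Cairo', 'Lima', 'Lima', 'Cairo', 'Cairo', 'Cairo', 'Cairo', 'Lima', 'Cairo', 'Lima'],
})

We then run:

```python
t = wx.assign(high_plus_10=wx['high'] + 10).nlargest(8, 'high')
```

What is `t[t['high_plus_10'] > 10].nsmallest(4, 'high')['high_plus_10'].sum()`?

96

add column high_plus_10 = wx['high'] + 10:
    high   city  high_plus_10
0     20  Cairo            30
1     32  Cairo            42
2     -6  Cairo             4
3      7   Lima            17
4     22   Lima            32
5      0  Cairo            10
6     -7  Cairo             3
7     -9  Cairo             1
8     23  Cairo            33
9    -14   Lima            -4
10     7  Cairo            17
11    33   Lima            43
take 8 rows with largest high:
    high   city  high_plus_10
11    33   Lima            43
1     32  Cairo            42
8     23  Cairo            33
4     22   Lima            32
0     20  Cairo            30
3      7   Lima            17
10     7  Cairo            17
5      0  Cairo            10
filter rows where high_plus_10 > 10:
    high   city  high_plus_10
11    33   Lima            43
1     32  Cairo            42
8     23  Cairo            33
4     22   Lima            32
0     20  Cairo            30
3      7   Lima            17
10     7  Cairo            17
take 4 rows with smallest high:
    high   city  high_plus_10
3      7   Lima            17
10     7  Cairo            17
0     20  Cairo            30
4     22   Lima            32
Taking the sum of column 'high_plus_10' gives 96.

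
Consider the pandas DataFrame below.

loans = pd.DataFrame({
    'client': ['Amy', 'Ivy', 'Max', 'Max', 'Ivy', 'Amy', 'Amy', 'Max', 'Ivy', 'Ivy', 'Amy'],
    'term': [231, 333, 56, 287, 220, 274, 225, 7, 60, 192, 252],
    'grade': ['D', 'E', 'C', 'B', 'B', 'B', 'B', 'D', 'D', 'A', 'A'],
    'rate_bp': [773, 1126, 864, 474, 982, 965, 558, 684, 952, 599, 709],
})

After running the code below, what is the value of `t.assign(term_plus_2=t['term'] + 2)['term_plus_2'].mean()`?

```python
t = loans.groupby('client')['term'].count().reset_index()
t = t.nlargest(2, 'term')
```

group by client, count of term:
client
Amy    4
Ivy    4
Max    3
Name: term, dtype: int64
reset_index():
  client  term
0    Amy     4
1    Ivy     4
2    Max     3
take 2 rows with largest term:
  client  term
0    Amy     4
1    Ivy     4
add column term_plus_2 = t['term'] + 2:
  client  term  term_plus_2
0    Amy     4            6
1    Ivy     4            6
Reading off the mean of column 'term_plus_2', we get 6.0.

6.0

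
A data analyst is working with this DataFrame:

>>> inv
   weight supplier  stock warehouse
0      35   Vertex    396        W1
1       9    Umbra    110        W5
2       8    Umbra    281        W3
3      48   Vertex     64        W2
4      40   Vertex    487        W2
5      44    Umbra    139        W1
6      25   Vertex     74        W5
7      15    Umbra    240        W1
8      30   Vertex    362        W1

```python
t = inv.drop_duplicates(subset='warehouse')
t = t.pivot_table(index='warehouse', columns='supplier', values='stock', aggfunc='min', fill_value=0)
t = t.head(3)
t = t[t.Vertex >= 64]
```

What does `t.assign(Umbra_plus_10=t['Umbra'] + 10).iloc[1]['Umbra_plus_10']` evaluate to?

10

drop duplicate warehouse (keep=first):
   weight supplier  stock warehouse
0      35   Vertex    396        W1
1       9    Umbra    110        W5
2       8    Umbra    281        W3
3      48   Vertex     64        W2
pivot: rows=warehouse, cols=supplier, min(stock):
supplier   Umbra  Vertex
warehouse               
W1             0     396
W2             0      64
W3           281       0
W5           110       0
take first 3 rows:
supplier   Umbra  Vertex
warehouse               
W1             0     396
W2             0      64
W3           281       0
filter rows where Vertex >= 64:
supplier   Umbra  Vertex
warehouse               
W1             0     396
W2             0      64
add column Umbra_plus_10 = t['Umbra'] + 10:
supplier   Umbra  Vertex  Umbra_plus_10
warehouse                              
W1             0     396             10
W2             0      64             10
Then the value at position 1, column 'Umbra_plus_10': 10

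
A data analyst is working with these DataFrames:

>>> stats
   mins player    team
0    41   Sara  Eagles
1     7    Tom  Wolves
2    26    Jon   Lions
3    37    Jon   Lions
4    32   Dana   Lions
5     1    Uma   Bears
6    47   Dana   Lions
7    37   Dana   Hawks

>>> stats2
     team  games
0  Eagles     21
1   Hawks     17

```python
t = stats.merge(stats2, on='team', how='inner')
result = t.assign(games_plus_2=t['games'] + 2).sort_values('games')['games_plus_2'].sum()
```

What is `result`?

merge on 'team' (how='inner') → 2 rows:
   mins player    team  games
0    41   Sara  Eagles     21
1    37   Dana   Hawks     17
add column games_plus_2 = t['games'] + 2:
   mins player    team  games  games_plus_2
0    41   Sara  Eagles     21            23
1    37   Dana   Hawks     17            19
sort by games:
   mins player    team  games  games_plus_2
1    37   Dana   Hawks     17            19
0    41   Sara  Eagles     21            23
sum of column 'games_plus_2' → 42

42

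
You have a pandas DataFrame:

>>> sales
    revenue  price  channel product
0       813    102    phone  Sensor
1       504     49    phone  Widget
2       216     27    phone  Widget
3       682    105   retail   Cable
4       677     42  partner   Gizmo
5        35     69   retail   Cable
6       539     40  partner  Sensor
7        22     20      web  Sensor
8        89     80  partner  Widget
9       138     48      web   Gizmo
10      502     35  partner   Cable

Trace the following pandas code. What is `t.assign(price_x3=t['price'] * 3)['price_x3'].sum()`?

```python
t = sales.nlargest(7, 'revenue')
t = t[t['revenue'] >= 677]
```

take 7 rows with largest revenue:
    revenue  price  channel product
0       813    102    phone  Sensor
3       682    105   retail   Cable
4       677     42  partner   Gizmo
6       539     40  partner  Sensor
1       504     49    phone  Widget
10      502     35  partner   Cable
2       216     27    phone  Widget
filter rows where revenue >= 677:
   revenue  price  channel product
0      813    102    phone  Sensor
3      682    105   retail   Cable
4      677     42  partner   Gizmo
add column price_x3 = t['price'] * 3:
   revenue  price  channel product  price_x3
0      813    102    phone  Sensor       306
3      682    105   retail   Cable       315
4      677     42  partner   Gizmo       126

747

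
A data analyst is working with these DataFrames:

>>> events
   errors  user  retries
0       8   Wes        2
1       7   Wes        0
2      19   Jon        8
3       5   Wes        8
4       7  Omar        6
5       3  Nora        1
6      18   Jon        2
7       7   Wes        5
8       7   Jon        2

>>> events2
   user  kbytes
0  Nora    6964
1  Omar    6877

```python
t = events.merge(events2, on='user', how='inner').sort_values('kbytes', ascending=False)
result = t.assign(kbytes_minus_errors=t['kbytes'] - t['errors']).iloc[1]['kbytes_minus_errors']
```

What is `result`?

merge on 'user' (how='inner') → 2 rows:
   errors  user  retries  kbytes
0       7  Omar        6    6877
1       3  Nora        1    6964
sort by kbytes descending:
   errors  user  retries  kbytes
1       3  Nora        1    6964
0       7  Omar        6    6877
add column kbytes_minus_errors = t['kbytes'] - t['errors']:
   errors  user  retries  kbytes  kbytes_minus_errors
1       3  Nora        1    6964                 6961
0       7  Omar        6    6877                 6870
Taking the value at position 1, column 'kbytes_minus_errors' gives 6870.

6870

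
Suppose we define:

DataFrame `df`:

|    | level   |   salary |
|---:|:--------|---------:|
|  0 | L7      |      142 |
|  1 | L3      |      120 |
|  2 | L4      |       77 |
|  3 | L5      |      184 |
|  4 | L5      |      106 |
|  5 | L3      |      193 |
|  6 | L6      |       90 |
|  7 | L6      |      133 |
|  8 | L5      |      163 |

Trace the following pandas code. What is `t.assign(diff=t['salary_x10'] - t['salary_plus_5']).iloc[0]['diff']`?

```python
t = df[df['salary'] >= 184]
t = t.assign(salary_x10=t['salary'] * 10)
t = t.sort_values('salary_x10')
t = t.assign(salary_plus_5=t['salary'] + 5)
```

filter rows where salary >= 184:
  level  salary
3    L5     184
5    L3     193
add column salary_x10 = t['salary'] * 10:
  level  salary  salary_x10
3    L5     184        1840
5    L3     193        1930
sort by salary_x10:
  level  salary  salary_x10
3    L5     184        1840
5    L3     193        1930
add column salary_plus_5 = t['salary'] + 5:
  level  salary  salary_x10  salary_plus_5
3    L5     184        1840            189
5    L3     193        1930            198
add column diff = t['salary_x10'] - t['salary_plus_5']:
  level  salary  salary_x10  salary_plus_5  diff
3    L5     184        1840            189  1651
5    L3     193        1930            198  1732

1651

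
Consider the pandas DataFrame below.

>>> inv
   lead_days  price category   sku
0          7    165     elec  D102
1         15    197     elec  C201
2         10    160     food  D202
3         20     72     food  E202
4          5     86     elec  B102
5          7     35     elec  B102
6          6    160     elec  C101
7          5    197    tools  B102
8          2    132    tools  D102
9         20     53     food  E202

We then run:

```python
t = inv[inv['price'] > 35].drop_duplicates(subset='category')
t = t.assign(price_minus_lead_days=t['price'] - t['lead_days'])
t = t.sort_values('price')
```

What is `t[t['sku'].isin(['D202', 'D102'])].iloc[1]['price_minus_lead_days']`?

158

filter rows where price > 35:
   lead_days  price category   sku
0          7    165     elec  D102
1         15    197     elec  C201
2         10    160     food  D202
3         20     72     food  E202
4          5     86     elec  B102
6          6    160     elec  C101
7          5    197    tools  B102
8          2    132    tools  D102
9         20     53     food  E202
drop duplicate category (keep=first):
   lead_days  price category   sku
0          7    165     elec  D102
2         10    160     food  D202
7          5    197    tools  B102
add column price_minus_lead_days = t['price'] - t['lead_days']:
   lead_days  price category   sku  price_minus_lead_days
0          7    165     elec  D102                    158
2         10    160     food  D202                    150
7          5    197    tools  B102                    192
sort by price:
   lead_days  price category   sku  price_minus_lead_days
2         10    160     food  D202                    150
0          7    165     elec  D102                    158
7          5    197    tools  B102                    192
filter rows where sku in ['D202', 'D102']:
   lead_days  price category   sku  price_minus_lead_days
2         10    160     food  D202                    150
0          7    165     elec  D102                    158
value at position 1, column 'price_minus_lead_days' → 158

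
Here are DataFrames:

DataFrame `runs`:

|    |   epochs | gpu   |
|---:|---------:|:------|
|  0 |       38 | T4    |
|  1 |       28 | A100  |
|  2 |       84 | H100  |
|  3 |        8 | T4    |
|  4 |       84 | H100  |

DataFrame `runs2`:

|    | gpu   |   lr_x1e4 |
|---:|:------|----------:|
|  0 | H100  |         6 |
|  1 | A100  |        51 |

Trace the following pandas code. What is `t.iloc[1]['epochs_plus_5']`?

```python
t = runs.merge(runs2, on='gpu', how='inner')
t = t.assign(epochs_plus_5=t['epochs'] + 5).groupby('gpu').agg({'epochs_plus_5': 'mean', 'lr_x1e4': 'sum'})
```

merge on 'gpu' (how='inner') → 3 rows:
   epochs   gpu  lr_x1e4
0      28  A100       51
1      84  H100        6
2      84  H100        6
add column epochs_plus_5 = t['epochs'] + 5:
   epochs   gpu  lr_x1e4  epochs_plus_5
0      28  A100       51             33
1      84  H100        6             89
2      84  H100        6             89
group by gpu: mean(epochs_plus_5), sum(lr_x1e4):
      epochs_plus_5  lr_x1e4
gpu                         
A100           33.0       51
H100           89.0       12
Finally, value at position 1, column 'epochs_plus_5' = 89.0.

89.0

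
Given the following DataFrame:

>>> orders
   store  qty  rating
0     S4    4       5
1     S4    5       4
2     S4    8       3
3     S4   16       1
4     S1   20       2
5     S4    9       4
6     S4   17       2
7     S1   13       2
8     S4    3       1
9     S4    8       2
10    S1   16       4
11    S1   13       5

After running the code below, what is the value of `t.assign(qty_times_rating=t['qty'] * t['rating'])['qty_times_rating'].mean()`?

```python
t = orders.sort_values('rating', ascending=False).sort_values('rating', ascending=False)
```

30.3333333333

sort by rating descending:
   store  qty  rating
0     S4    4       5
11    S1   13       5
1     S4    5       4
5     S4    9       4
10    S1   16       4
2     S4    8       3
4     S1   20       2
6     S4   17       2
7     S1   13       2
9     S4    8       2
3     S4   16       1
8     S4    3       1
sort by rating descending:
   store  qty  rating
0     S4    4       5
11    S1   13       5
1     S4    5       4
5     S4    9       4
10    S1   16       4
2     S4    8       3
4     S1   20       2
6     S4   17       2
7     S1   13       2
9     S4    8       2
3     S4   16       1
8     S4    3       1
add column qty_times_rating = t['qty'] * t['rating']:
   store  qty  rating  qty_times_rating
0     S4    4       5                20
11    S1   13       5                65
1     S4    5       4                20
5     S4    9       4                36
10    S1   16       4                64
2     S4    8       3                24
4     S1   20       2                40
6     S4   17       2                34
7     S1   13       2                26
9     S4    8       2                16
3     S4   16       1                16
8     S4    3       1                 3
mean of column 'qty_times_rating' → 30.3333333333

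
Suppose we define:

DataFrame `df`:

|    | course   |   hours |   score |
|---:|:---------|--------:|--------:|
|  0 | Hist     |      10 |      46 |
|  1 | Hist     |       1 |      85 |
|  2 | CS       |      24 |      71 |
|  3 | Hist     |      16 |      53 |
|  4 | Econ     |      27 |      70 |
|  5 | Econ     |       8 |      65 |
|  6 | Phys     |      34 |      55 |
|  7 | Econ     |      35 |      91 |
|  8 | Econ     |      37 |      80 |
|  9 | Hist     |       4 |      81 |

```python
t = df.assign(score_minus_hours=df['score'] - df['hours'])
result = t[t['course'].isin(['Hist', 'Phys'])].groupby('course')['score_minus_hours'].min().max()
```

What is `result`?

add column score_minus_hours = df['score'] - df['hours']:
  course  hours  score  score_minus_hours
0   Hist     10     46                 36
1   Hist      1     85                 84
2     CS     24     71                 47
3   Hist     16     53                 37
4   Econ     27     70                 43
5   Econ      8     65                 57
6   Phys     34     55                 21
7   Econ     35     91                 56
8   Econ     37     80                 43
9   Hist      4     81                 77
filter rows where course in ['Hist', 'Phys']:
  course  hours  score  score_minus_hours
0   Hist     10     46                 36
1   Hist      1     85                 84
3   Hist     16     53                 37
6   Phys     34     55                 21
9   Hist      4     81                 77
group by course, min of score_minus_hours:
course
Hist    36
Phys    21
Name: score_minus_hours, dtype: int64

36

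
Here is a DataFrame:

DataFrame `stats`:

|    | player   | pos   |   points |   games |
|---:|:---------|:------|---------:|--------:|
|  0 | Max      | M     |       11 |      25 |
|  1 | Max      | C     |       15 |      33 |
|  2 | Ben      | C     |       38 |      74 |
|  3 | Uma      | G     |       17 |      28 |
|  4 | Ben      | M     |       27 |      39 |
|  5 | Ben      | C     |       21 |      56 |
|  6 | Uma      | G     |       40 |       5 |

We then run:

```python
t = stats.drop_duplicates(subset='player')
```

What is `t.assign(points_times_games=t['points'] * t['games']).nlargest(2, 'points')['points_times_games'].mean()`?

drop duplicate player (keep=first):
  player pos  points  games
0    Max   M      11     25
2    Ben   C      38     74
3    Uma   G      17     28
add column points_times_games = t['points'] * t['games']:
  player pos  points  games  points_times_games
0    Max   M      11     25                 275
2    Ben   C      38     74                2812
3    Uma   G      17     28                 476
take 2 rows with largest points:
  player pos  points  games  points_times_games
2    Ben   C      38     74                2812
3    Uma   G      17     28                 476
Reading off the mean of column 'points_times_games', we get 1644.0.

1644.0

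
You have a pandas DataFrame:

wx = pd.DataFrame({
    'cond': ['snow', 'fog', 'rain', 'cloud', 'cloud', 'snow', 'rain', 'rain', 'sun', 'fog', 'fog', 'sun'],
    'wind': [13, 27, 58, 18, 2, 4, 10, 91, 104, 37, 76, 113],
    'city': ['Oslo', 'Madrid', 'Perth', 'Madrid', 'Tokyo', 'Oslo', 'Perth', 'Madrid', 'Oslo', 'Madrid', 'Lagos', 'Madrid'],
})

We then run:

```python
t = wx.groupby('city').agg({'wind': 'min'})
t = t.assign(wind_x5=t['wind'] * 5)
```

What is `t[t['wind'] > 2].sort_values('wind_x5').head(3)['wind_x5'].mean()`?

group by city, min of wind:
        wind
city        
Lagos     76
Madrid    18
Oslo       4
Perth     10
Tokyo      2
add column wind_x5 = t['wind'] * 5:
        wind  wind_x5
city                 
Lagos     76      380
Madrid    18       90
Oslo       4       20
Perth     10       50
Tokyo      2       10
filter rows where wind > 2:
        wind  wind_x5
city                 
Lagos     76      380
Madrid    18       90
Oslo       4       20
Perth     10       50
sort by wind_x5:
        wind  wind_x5
city                 
Oslo       4       20
Perth     10       50
Madrid    18       90
Lagos     76      380
take first 3 rows:
        wind  wind_x5
city                 
Oslo       4       20
Perth     10       50
Madrid    18       90
Hence 53.3333333333.

53.3333333333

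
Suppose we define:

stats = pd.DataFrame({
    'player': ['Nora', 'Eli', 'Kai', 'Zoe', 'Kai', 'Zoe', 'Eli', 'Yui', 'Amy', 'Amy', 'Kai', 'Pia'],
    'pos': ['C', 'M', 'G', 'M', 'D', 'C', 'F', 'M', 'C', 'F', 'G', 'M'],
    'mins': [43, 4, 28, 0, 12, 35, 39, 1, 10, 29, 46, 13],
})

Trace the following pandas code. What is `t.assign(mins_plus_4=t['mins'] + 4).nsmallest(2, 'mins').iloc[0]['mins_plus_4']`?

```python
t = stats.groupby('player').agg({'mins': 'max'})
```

group by player, max of mins:
        mins
player      
Amy       29
Eli       39
Kai       46
Nora      43
Pia       13
Yui        1
Zoe       35
add column mins_plus_4 = t['mins'] + 4:
        mins  mins_plus_4
player                   
Amy       29           33
Eli       39           43
Kai       46           50
Nora      43           47
Pia       13           17
Yui        1            5
Zoe       35           39
take 2 rows with smallest mins:
        mins  mins_plus_4
player                   
Yui        1            5
Pia       13           17
Hence 5.

5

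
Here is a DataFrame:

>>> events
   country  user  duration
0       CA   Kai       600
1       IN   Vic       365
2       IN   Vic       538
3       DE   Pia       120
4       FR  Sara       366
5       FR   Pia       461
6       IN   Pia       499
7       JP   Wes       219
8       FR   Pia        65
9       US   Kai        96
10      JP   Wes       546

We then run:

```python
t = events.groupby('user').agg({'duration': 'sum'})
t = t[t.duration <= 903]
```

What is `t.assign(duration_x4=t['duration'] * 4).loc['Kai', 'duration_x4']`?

2784

group by user, sum of duration:
      duration
user          
Kai        696
Pia       1145
Sara       366
Vic        903
Wes        765
filter rows where duration <= 903:
      duration
user          
Kai        696
Sara       366
Vic        903
Wes        765
add column duration_x4 = t['duration'] * 4:
      duration  duration_x4
user                       
Kai        696         2784
Sara       366         1464
Vic        903         3612
Wes        765         3060
Then the value at row 'Kai', column 'duration_x4': 2784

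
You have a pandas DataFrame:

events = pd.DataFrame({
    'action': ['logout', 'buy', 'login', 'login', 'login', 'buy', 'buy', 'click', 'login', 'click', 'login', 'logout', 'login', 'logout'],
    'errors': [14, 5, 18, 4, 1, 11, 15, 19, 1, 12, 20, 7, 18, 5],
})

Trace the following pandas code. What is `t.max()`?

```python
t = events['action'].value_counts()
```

6

value_counts of action:
action
login     6
logout    3
buy       3
click     2
Name: count, dtype: int64
Then the max of the resulting series: 6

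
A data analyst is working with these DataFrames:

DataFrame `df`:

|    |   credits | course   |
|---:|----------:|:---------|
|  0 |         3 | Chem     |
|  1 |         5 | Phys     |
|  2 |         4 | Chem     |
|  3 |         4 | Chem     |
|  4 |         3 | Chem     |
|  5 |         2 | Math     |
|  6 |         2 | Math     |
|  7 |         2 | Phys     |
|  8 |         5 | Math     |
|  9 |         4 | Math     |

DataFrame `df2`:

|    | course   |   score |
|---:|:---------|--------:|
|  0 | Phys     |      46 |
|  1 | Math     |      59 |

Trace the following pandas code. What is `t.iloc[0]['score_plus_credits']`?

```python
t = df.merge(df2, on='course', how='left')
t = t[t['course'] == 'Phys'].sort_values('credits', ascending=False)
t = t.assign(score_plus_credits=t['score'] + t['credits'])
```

51.0

merge on 'course' (how='left') → 10 rows:
   credits course  score
0        3   Chem    NaN
1        5   Phys   46.0
2        4   Chem    NaN
3        4   Chem    NaN
4        3   Chem    NaN
5        2   Math   59.0
6        2   Math   59.0
7        2   Phys   46.0
8        5   Math   59.0
9        4   Math   59.0
filter rows where course == 'Phys':
   credits course  score
1        5   Phys   46.0
7        2   Phys   46.0
sort by credits descending:
   credits course  score
1        5   Phys   46.0
7        2   Phys   46.0
add column score_plus_credits = t['score'] + t['credits']:
   credits course  score  score_plus_credits
1        5   Phys   46.0                51.0
7        2   Phys   46.0                48.0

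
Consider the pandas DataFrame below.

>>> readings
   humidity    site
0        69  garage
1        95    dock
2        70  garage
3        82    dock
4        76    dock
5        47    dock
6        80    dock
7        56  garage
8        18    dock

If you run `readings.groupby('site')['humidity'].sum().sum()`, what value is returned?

593

group by site, sum of humidity:
site
dock      398
garage    195
Name: humidity, dtype: int64
The sum of the resulting series is 593.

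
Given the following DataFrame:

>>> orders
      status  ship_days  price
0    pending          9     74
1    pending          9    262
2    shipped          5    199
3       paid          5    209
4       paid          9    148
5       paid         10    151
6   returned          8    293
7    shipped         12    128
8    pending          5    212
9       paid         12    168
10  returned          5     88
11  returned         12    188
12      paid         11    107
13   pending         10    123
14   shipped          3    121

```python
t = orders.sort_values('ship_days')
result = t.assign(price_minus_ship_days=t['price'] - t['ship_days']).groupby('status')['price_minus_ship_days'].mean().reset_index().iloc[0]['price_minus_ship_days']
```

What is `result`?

147.2

sort by ship_days:
      status  ship_days  price
14   shipped          3    121
2    shipped          5    199
3       paid          5    209
8    pending          5    212
10  returned          5     88
6   returned          8    293
0    pending          9     74
1    pending          9    262
4       paid          9    148
5       paid         10    151
13   pending         10    123
12      paid         11    107
7    shipped         12    128
9       paid         12    168
11  returned         12    188
add column price_minus_ship_days = t['price'] - t['ship_days']:
      status  ship_days  price  price_minus_ship_days
14   shipped          3    121                    118
2    shipped          5    199                    194
3       paid          5    209                    204
8    pending          5    212                    207
10  returned          5     88                     83
6   returned          8    293                    285
0    pending          9     74                     65
1    pending          9    262                    253
4       paid          9    148                    139
5       paid         10    151                    141
13   pending         10    123                    113
12      paid         11    107                     96
7    shipped         12    128                    116
9       paid         12    168                    156
11  returned         12    188                    176
group by status, mean of price_minus_ship_days:
status
paid        147.200000
pending     159.500000
returned    181.333333
shipped     142.666667
Name: price_minus_ship_days, dtype: float64
reset_index():
     status  price_minus_ship_days
0      paid             147.200000
1   pending             159.500000
2  returned             181.333333
3   shipped             142.666667
Taking the value at position 0, column 'price_minus_ship_days' gives 147.2.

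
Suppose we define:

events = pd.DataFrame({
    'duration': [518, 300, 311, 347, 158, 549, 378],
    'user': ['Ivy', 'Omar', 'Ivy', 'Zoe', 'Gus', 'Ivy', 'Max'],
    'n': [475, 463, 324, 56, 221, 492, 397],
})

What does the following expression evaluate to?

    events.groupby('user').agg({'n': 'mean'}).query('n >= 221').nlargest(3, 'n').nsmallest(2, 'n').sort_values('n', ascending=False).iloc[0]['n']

group by user, mean of n:
               n
user            
Gus   221.000000
Ivy   430.333333
Max   397.000000
Omar  463.000000
Zoe    56.000000
filter rows where n >= 221:
               n
user            
Gus   221.000000
Ivy   430.333333
Max   397.000000
Omar  463.000000
take 3 rows with largest n:
               n
user            
Omar  463.000000
Ivy   430.333333
Max   397.000000
take 2 rows with smallest n:
               n
user            
Max   397.000000
Ivy   430.333333
sort by n descending:
               n
user            
Ivy   430.333333
Max   397.000000
Reading off the value at position 0, column 'n', we get 430.333333333.

430.333333333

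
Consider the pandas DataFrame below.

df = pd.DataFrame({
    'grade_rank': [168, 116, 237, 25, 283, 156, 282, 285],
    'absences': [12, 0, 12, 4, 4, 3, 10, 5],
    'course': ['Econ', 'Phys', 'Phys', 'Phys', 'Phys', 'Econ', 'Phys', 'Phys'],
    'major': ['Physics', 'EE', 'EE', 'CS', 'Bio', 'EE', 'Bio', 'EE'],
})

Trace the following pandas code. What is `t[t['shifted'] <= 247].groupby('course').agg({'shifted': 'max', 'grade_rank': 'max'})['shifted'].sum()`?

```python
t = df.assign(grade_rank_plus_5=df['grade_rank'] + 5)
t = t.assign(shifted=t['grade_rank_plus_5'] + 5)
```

add column grade_rank_plus_5 = df['grade_rank'] + 5:
   grade_rank  absences course    major  grade_rank_plus_5
0         168        12   Econ  Physics                173
1         116         0   Phys       EE                121
2         237        12   Phys       EE                242
3          25         4   Phys       CS                 30
4         283         4   Phys      Bio                288
5         156         3   Econ       EE                161
6         282        10   Phys      Bio                287
7         285         5   Phys       EE                290
add column shifted = t['grade_rank_plus_5'] + 5:
   grade_rank  absences course    major  grade_rank_plus_5  shifted
0         168        12   Econ  Physics                173      178
1         116         0   Phys       EE                121      126
2         237        12   Phys       EE                242      247
3          25         4   Phys       CS                 30       35
4         283         4   Phys      Bio                288      293
5         156         3   Econ       EE                161      166
6         282        10   Phys      Bio                287      292
7         285         5   Phys       EE                290      295
filter rows where shifted <= 247:
   grade_rank  absences course    major  grade_rank_plus_5  shifted
0         168        12   Econ  Physics                173      178
1         116         0   Phys       EE                121      126
2         237        12   Phys       EE                242      247
3          25         4   Phys       CS                 30       35
5         156         3   Econ       EE                161      166
group by course: max(shifted), max(grade_rank):
        shifted  grade_rank
course                     
Econ        178         168
Phys        247         237

425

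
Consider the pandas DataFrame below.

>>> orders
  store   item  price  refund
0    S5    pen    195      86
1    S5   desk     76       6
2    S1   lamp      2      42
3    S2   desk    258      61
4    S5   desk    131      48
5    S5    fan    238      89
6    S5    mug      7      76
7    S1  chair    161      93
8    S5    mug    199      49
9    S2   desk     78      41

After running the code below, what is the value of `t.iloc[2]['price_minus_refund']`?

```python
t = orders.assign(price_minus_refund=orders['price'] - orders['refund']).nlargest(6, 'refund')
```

109

add column price_minus_refund = orders['price'] - orders['refund']:
  store   item  price  refund  price_minus_refund
0    S5    pen    195      86                 109
1    S5   desk     76       6                  70
2    S1   lamp      2      42                 -40
3    S2   desk    258      61                 197
4    S5   desk    131      48                  83
5    S5    fan    238      89                 149
6    S5    mug      7      76                 -69
7    S1  chair    161      93                  68
8    S5    mug    199      49                 150
9    S2   desk     78      41                  37
take 6 rows with largest refund:
  store   item  price  refund  price_minus_refund
7    S1  chair    161      93                  68
5    S5    fan    238      89                 149
0    S5    pen    195      86                 109
6    S5    mug      7      76                 -69
3    S2   desk    258      61                 197
8    S5    mug    199      49                 150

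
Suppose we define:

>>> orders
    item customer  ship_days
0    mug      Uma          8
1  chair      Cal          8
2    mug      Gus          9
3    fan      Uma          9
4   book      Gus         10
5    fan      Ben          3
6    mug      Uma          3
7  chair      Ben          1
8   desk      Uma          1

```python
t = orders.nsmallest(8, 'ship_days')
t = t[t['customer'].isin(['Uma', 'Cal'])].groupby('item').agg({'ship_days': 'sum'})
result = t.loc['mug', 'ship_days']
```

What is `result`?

11

take 8 rows with smallest ship_days:
    item customer  ship_days
7  chair      Ben          1
8   desk      Uma          1
5    fan      Ben          3
6    mug      Uma          3
0    mug      Uma          8
1  chair      Cal          8
2    mug      Gus          9
3    fan      Uma          9
filter rows where customer in ['Uma', 'Cal']:
    item customer  ship_days
8   desk      Uma          1
6    mug      Uma          3
0    mug      Uma          8
1  chair      Cal          8
3    fan      Uma          9
group by item, sum of ship_days:
       ship_days
item            
chair          8
desk           1
fan            9
mug           11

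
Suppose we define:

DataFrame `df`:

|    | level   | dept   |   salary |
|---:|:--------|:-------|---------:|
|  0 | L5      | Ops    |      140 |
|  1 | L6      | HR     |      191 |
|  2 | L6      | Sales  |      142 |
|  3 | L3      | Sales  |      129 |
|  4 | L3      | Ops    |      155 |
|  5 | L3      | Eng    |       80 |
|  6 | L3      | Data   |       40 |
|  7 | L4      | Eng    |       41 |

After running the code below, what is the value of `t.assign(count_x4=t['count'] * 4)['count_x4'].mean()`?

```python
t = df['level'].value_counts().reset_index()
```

value_counts of level:
level
L3    4
L6    2
L5    1
L4    1
Name: count, dtype: int64
reset_index():
  level  count
0    L3      4
1    L6      2
2    L5      1
3    L4      1
add column count_x4 = t['count'] * 4:
  level  count  count_x4
0    L3      4        16
1    L6      2         8
2    L5      1         4
3    L4      1         4
mean of column 'count_x4' → 8.0

8.0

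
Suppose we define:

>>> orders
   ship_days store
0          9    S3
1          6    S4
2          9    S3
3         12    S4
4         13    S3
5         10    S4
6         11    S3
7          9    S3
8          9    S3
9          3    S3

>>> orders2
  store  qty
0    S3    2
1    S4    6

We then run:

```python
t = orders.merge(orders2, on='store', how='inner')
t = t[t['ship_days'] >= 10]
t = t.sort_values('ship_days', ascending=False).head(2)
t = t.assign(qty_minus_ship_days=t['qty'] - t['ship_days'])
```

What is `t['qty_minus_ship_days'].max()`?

-6

merge on 'store' (how='inner') → 10 rows:
   ship_days store  qty
0          9    S3    2
1          6    S4    6
2          9    S3    2
3         12    S4    6
4         13    S3    2
5         10    S4    6
6         11    S3    2
7          9    S3    2
8          9    S3    2
9          3    S3    2
filter rows where ship_days >= 10:
   ship_days store  qty
3         12    S4    6
4         13    S3    2
5         10    S4    6
6         11    S3    2
sort by ship_days descending:
   ship_days store  qty
4         13    S3    2
3         12    S4    6
6         11    S3    2
5         10    S4    6
take first 2 rows:
   ship_days store  qty
4         13    S3    2
3         12    S4    6
add column qty_minus_ship_days = t['qty'] - t['ship_days']:
   ship_days store  qty  qty_minus_ship_days
4         13    S3    2                  -11
3         12    S4    6                   -6
Then the max of column 'qty_minus_ship_days': -6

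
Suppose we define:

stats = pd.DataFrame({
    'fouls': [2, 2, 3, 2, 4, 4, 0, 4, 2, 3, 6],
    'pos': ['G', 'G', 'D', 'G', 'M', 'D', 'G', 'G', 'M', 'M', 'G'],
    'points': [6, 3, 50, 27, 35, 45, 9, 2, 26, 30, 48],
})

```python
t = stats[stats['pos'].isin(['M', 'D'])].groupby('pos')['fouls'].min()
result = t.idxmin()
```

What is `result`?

filter rows where pos in ['M', 'D']:
   fouls pos  points
2      3   D      50
4      4   M      35
5      4   D      45
8      2   M      26
9      3   M      30
group by pos, min of fouls:
pos
D    3
M    2
Name: fouls, dtype: int64
Then the label with the smallest value: M

M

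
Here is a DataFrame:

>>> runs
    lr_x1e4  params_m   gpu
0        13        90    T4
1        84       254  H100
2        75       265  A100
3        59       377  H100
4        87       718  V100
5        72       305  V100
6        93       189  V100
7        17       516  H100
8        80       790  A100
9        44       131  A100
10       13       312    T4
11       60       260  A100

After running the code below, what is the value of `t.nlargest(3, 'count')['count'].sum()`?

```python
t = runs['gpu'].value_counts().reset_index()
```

value_counts of gpu:
gpu
A100    4
H100    3
V100    3
T4      2
Name: count, dtype: int64
reset_index():
    gpu  count
0  A100      4
1  H100      3
2  V100      3
3    T4      2
take 3 rows with largest count:
    gpu  count
0  A100      4
1  H100      3
2  V100      3
So sum() = 10.

10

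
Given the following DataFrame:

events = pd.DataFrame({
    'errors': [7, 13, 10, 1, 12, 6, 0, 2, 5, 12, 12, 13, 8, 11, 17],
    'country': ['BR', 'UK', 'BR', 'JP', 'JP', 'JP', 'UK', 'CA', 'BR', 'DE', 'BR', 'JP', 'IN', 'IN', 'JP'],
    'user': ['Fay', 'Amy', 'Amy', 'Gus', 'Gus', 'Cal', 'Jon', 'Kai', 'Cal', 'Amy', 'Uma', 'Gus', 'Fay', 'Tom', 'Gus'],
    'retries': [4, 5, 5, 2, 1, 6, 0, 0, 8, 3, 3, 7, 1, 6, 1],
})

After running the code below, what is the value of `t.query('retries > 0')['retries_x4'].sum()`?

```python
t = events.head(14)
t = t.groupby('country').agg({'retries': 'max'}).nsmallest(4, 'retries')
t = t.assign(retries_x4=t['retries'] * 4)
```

take first 14 rows:
    errors country user  retries
0        7      BR  Fay        4
1       13      UK  Amy        5
2       10      BR  Amy        5
3        1      JP  Gus        2
4       12      JP  Gus        1
5        6      JP  Cal        6
6        0      UK  Jon        0
7        2      CA  Kai        0
8        5      BR  Cal        8
9       12      DE  Amy        3
10      12      BR  Uma        3
11      13      JP  Gus        7
12       8      IN  Fay        1
13      11      IN  Tom        6
group by country, max of retries:
         retries
country         
BR             8
CA             0
DE             3
IN             6
JP             7
UK             5
take 4 rows with smallest retries:
         retries
country         
CA             0
DE             3
UK             5
IN             6
add column retries_x4 = t['retries'] * 4:
         retries  retries_x4
country                     
CA             0           0
DE             3          12
UK             5          20
IN             6          24
filter rows where retries > 0:
         retries  retries_x4
country                     
DE             3          12
UK             5          20
IN             6          24
Taking the sum of column 'retries_x4' gives 56.

56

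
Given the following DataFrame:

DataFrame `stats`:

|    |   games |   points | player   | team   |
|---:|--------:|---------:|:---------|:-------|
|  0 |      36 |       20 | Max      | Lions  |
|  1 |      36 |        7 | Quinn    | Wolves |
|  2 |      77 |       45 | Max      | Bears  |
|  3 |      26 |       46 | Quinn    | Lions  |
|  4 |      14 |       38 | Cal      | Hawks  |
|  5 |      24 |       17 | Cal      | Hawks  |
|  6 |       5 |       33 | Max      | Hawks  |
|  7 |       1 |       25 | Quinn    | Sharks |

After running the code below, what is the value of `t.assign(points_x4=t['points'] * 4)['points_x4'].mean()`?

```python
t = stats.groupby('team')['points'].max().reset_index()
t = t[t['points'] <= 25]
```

64.0

group by team, max of points:
team
Bears     45
Hawks     38
Lions     46
Sharks    25
Wolves     7
Name: points, dtype: int64
reset_index():
     team  points
0   Bears      45
1   Hawks      38
2   Lions      46
3  Sharks      25
4  Wolves       7
filter rows where points <= 25:
     team  points
3  Sharks      25
4  Wolves       7
add column points_x4 = t['points'] * 4:
     team  points  points_x4
3  Sharks      25        100
4  Wolves       7         28
Hence 64.0.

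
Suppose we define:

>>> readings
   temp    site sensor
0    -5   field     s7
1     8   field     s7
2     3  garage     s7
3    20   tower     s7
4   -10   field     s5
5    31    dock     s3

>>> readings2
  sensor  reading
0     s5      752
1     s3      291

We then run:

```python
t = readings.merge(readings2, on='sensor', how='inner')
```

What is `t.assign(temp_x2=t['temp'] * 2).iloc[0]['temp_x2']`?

-20

merge on 'sensor' (how='inner') → 2 rows:
   temp   site sensor  reading
0   -10  field     s5      752
1    31   dock     s3      291
add column temp_x2 = t['temp'] * 2:
   temp   site sensor  reading  temp_x2
0   -10  field     s5      752      -20
1    31   dock     s3      291       62
So iloc[0]['temp_x2'] = -20.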